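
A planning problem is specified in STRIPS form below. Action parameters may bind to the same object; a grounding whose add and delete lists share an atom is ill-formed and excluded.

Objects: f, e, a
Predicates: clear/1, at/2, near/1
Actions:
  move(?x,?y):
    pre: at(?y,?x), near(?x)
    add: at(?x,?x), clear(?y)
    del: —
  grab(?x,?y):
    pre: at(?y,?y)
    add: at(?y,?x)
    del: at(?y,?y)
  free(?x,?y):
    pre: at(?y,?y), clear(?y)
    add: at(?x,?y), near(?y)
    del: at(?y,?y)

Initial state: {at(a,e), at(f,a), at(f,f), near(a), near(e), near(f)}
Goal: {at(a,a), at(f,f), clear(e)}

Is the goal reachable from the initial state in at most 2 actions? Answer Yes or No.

1. move(e,a)  →  {at(a,e), at(e,e), at(f,a), at(f,f), clear(a), near(a), near(e), near(f)}
2. move(e,e)  →  {at(a,e), at(e,e), at(f,a), at(f,f), clear(a), clear(e), near(a), near(e), near(f)}
3. move(a,f)  →  {at(a,a), at(a,e), at(e,e), at(f,a), at(f,f), clear(a), clear(e), clear(f), near(a), near(e), near(f)}
optimal plan length = 3; 3 > 2

No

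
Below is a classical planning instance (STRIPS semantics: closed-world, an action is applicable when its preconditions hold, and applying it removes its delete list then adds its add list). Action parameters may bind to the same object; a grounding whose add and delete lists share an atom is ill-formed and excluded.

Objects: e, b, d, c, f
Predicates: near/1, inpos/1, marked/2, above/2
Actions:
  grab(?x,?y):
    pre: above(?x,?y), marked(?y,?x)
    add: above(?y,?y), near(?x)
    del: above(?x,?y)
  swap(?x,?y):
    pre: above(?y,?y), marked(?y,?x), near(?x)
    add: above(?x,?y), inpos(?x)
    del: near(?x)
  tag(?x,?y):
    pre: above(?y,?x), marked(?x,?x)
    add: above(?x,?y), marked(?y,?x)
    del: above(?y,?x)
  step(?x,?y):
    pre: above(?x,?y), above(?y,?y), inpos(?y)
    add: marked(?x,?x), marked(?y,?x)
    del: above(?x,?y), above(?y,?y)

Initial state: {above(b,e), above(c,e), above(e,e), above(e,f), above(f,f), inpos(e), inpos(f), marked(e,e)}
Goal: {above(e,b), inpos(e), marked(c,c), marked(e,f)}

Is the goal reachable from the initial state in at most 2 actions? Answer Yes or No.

1. tag(e,b)  →  {above(c,e), above(e,b), above(e,e), above(e,f), above(f,f), inpos(e), inpos(f), marked(b,e), marked(e,e)}
2. step(c,e)  →  {above(e,b), above(e,f), above(f,f), inpos(e), inpos(f), marked(b,e), marked(c,c), marked(e,c), marked(e,e)}
3. step(f,f)  →  {above(e,b), above(e,f), inpos(e), inpos(f), marked(b,e), marked(c,c), marked(e,c), marked(e,e), marked(f,f)}
4. tag(f,e)  →  {above(e,b), above(f,e), inpos(e), inpos(f), marked(b,e), marked(c,c), marked(e,c), marked(e,e), marked(e,f), marked(f,f)}
optimal plan length = 4; 4 > 2

No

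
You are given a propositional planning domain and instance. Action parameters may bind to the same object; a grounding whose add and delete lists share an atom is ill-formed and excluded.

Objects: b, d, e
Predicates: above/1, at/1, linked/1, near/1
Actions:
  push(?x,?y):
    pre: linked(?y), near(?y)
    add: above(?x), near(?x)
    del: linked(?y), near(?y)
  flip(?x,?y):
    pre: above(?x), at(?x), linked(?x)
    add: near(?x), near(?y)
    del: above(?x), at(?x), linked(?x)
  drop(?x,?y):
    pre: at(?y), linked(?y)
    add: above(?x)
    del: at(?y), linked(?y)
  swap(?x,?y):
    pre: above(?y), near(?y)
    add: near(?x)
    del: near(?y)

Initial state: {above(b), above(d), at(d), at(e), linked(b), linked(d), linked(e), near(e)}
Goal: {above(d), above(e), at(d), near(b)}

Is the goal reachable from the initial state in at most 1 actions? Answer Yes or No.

1. drop(e,e)  →  {above(b), above(d), above(e), at(d), linked(b), linked(d), near(e)}
2. swap(b,e)  →  {above(b), above(d), above(e), at(d), linked(b), linked(d), near(b)}
optimal plan length = 2; 2 > 1

No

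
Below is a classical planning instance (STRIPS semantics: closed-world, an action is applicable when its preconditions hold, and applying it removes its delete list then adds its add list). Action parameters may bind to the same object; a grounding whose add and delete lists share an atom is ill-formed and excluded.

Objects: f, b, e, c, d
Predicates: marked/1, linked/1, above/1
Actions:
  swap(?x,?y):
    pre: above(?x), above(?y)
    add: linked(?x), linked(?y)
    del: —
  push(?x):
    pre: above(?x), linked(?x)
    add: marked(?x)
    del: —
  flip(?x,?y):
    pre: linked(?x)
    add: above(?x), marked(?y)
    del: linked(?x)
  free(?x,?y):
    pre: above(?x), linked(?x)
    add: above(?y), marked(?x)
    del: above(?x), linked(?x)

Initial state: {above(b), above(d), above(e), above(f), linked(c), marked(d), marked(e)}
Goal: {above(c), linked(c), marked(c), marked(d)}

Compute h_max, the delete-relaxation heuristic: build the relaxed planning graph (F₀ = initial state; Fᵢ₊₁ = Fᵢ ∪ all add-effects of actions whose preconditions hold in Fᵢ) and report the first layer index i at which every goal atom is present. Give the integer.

1

F0 = init (7 atoms)
F1 = F0 ∪ {above(c), linked(b), linked(d), linked(e), linked(f), marked(b), marked(c), marked(f)}  (15 atoms)
goal ⊆ F1  ⇒  h_max = 1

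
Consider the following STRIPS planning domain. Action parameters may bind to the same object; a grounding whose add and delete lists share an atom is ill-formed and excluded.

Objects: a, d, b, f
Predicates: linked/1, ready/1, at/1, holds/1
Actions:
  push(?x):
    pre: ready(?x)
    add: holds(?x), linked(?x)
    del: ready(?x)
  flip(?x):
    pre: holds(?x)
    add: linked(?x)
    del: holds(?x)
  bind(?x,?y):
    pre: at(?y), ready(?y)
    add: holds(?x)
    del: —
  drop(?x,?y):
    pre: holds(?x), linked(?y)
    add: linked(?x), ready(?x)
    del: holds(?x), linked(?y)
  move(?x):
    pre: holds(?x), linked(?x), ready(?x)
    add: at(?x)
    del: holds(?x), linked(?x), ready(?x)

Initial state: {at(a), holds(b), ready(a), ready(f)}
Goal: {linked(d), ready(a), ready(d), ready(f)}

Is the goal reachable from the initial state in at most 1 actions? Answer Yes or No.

No

1. flip(b)  →  {at(a), linked(b), ready(a), ready(f)}
2. bind(d,a)  →  {at(a), holds(d), linked(b), ready(a), ready(f)}
3. drop(d,b)  →  {at(a), linked(d), ready(a), ready(d), ready(f)}
optimal plan length = 3; 3 > 1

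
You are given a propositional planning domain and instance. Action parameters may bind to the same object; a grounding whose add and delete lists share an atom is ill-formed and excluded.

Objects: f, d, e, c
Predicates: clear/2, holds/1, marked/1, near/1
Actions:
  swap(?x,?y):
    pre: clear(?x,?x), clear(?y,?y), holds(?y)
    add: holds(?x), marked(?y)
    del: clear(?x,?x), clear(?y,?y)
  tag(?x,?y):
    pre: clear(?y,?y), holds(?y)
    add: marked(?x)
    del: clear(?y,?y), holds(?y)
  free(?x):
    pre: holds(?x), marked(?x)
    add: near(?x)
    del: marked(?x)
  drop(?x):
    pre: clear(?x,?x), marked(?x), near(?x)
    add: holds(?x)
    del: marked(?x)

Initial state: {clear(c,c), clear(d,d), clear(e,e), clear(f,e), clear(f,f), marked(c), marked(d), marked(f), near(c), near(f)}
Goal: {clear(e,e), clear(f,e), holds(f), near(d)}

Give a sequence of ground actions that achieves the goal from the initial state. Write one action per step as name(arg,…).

1. drop(f)  →  {clear(c,c), clear(d,d), clear(e,e), clear(f,e), clear(f,f), holds(f), marked(c), marked(d), near(c), near(f)}
2. swap(d,f)  →  {clear(c,c), clear(e,e), clear(f,e), holds(d), holds(f), marked(c), marked(d), marked(f), near(c), near(f)}
3. free(d)  →  {clear(c,c), clear(e,e), clear(f,e), holds(d), holds(f), marked(c), marked(f), near(c), near(d), near(f)}

drop(f); swap(d,f); free(d)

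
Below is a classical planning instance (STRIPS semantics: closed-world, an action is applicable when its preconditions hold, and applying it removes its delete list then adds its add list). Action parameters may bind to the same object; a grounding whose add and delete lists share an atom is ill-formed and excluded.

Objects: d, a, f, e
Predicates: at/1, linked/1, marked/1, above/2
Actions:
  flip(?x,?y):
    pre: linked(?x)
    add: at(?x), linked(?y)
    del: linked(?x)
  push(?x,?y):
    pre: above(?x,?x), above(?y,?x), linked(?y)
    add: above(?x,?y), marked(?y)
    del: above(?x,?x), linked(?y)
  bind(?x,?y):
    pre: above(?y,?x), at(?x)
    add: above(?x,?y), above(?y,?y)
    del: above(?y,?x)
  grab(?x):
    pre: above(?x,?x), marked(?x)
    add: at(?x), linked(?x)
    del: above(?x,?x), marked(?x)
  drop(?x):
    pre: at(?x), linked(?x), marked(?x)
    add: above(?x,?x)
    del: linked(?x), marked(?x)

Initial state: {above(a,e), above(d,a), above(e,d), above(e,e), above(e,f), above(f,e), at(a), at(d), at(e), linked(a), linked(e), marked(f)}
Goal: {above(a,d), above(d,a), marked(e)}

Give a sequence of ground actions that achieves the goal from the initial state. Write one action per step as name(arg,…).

1. bind(a,d)  →  {above(a,d), above(a,e), above(d,d), above(e,d), above(e,e), above(e,f), above(f,e), at(a), at(d), at(e), linked(a), linked(e), marked(f)}
2. push(d,a)  →  {above(a,d), above(a,e), above(d,a), above(e,d), above(e,e), above(e,f), above(f,e), at(a), at(d), at(e), linked(e), marked(a), marked(f)}
3. bind(e,a)  →  {above(a,a), above(a,d), above(d,a), above(e,a), above(e,d), above(e,e), above(e,f), above(f,e), at(a), at(d), at(e), linked(e), marked(a), marked(f)}
4. push(a,e)  →  {above(a,d), above(a,e), above(d,a), above(e,a), above(e,d), above(e,e), above(e,f), above(f,e), at(a), at(d), at(e), marked(a), marked(e), marked(f)}

bind(a,d); push(d,a); bind(e,a); push(a,e)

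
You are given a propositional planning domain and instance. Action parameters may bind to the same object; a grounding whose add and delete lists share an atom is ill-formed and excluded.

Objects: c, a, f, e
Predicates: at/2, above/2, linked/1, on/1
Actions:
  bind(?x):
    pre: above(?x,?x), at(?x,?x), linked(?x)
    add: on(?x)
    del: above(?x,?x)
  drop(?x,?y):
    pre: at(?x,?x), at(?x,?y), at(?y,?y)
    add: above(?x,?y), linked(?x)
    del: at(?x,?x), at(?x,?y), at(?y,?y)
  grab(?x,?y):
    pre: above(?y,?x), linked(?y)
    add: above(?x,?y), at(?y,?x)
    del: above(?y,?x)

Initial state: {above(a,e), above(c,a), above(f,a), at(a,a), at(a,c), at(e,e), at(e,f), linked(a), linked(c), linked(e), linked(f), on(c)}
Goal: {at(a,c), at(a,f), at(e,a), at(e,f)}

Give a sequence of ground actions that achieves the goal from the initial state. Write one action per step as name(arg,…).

1. grab(a,f)  →  {above(a,e), above(a,f), above(c,a), at(a,a), at(a,c), at(e,e), at(e,f), at(f,a), linked(a), linked(c), linked(e), linked(f), on(c)}
2. grab(f,a)  →  {above(a,e), above(c,a), above(f,a), at(a,a), at(a,c), at(a,f), at(e,e), at(e,f), at(f,a), linked(a), linked(c), linked(e), linked(f), on(c)}
3. grab(e,a)  →  {above(c,a), above(e,a), above(f,a), at(a,a), at(a,c), at(a,e), at(a,f), at(e,e), at(e,f), at(f,a), linked(a), linked(c), linked(e), linked(f), on(c)}
4. grab(a,e)  →  {above(a,e), above(c,a), above(f,a), at(a,a), at(a,c), at(a,e), at(a,f), at(e,a), at(e,e), at(e,f), at(f,a), linked(a), linked(c), linked(e), linked(f), on(c)}

grab(a,f); grab(f,a); grab(e,a); grab(a,e)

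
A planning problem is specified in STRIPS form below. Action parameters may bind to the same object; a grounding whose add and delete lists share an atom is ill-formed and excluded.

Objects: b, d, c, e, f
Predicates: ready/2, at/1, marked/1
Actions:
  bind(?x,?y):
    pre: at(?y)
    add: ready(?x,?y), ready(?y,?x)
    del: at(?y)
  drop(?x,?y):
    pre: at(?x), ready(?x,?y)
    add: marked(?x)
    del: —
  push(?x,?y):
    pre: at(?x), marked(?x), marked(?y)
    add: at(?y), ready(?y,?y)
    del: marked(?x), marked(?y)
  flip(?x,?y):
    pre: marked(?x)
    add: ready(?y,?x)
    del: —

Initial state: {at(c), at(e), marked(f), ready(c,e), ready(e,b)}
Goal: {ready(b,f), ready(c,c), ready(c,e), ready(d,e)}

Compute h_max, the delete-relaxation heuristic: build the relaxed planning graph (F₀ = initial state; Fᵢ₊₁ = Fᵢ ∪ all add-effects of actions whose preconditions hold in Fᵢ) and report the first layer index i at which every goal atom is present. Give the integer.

1

F0 = init (5 atoms)
F1 = F0 ∪ {marked(c), marked(e), ready(b,c), ready(b,e), ready(b,f), ready(c,b), ready(c,c), ready(c,d), ready(c,f), ready(d,c), ready(d,e), ready(d,f), ready(e,c), ready(e,d), ready(e,e), ready(e,f), ready(f,c), ready(f,e), ready(f,f)}  (24 atoms)
goal ⊆ F1  ⇒  h_max = 1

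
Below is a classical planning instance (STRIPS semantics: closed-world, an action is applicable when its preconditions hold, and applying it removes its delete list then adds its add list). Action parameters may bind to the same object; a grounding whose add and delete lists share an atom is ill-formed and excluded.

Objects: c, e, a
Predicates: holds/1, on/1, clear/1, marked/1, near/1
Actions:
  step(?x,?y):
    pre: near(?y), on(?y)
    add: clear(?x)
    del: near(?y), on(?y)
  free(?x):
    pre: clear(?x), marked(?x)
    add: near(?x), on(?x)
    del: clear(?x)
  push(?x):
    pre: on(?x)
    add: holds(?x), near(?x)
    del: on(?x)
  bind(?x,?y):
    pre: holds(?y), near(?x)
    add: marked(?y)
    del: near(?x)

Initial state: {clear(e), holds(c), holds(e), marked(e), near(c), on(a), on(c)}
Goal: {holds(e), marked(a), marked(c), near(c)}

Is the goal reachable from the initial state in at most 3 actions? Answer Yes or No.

1. free(e)  →  {holds(c), holds(e), marked(e), near(c), near(e), on(a), on(c), on(e)}
2. push(a)  →  {holds(a), holds(c), holds(e), marked(e), near(a), near(c), near(e), on(c), on(e)}
3. bind(e,c)  →  {holds(a), holds(c), holds(e), marked(c), marked(e), near(a), near(c), on(c), on(e)}
4. bind(a,a)  →  {holds(a), holds(c), holds(e), marked(a), marked(c), marked(e), near(c), on(c), on(e)}
optimal plan length = 4; 4 > 3

No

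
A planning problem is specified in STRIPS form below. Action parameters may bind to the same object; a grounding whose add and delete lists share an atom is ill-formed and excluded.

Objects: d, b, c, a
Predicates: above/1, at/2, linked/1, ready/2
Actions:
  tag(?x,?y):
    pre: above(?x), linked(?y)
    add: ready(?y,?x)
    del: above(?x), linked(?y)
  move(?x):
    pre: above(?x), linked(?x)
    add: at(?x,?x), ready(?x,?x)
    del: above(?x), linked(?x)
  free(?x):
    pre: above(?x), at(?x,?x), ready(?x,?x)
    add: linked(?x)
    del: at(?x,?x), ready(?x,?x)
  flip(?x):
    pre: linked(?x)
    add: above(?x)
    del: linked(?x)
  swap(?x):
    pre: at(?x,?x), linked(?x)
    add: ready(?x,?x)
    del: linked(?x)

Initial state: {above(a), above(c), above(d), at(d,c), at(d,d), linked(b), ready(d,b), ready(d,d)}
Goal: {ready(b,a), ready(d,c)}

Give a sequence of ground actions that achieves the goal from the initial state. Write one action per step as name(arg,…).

tag(a,b); free(d); tag(c,d)

1. tag(a,b)  →  {above(c), above(d), at(d,c), at(d,d), ready(b,a), ready(d,b), ready(d,d)}
2. free(d)  →  {above(c), above(d), at(d,c), linked(d), ready(b,a), ready(d,b)}
3. tag(c,d)  →  {above(d), at(d,c), ready(b,a), ready(d,b), ready(d,c)}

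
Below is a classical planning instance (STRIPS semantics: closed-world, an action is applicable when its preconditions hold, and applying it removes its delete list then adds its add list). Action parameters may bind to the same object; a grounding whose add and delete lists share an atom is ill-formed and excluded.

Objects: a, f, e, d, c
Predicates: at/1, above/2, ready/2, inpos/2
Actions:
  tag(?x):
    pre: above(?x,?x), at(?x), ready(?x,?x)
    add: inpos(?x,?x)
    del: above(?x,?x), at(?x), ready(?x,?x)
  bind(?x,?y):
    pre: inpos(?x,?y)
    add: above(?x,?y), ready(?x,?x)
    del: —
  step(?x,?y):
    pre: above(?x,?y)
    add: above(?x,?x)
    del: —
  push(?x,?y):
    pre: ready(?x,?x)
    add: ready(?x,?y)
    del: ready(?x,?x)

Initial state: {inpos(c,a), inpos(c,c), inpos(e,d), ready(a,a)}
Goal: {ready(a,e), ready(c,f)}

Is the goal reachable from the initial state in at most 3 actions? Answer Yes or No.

1. bind(c,a)  →  {above(c,a), inpos(c,a), inpos(c,c), inpos(e,d), ready(a,a), ready(c,c)}
2. push(a,e)  →  {above(c,a), inpos(c,a), inpos(c,c), inpos(e,d), ready(a,e), ready(c,c)}
3. push(c,f)  →  {above(c,a), inpos(c,a), inpos(c,c), inpos(e,d), ready(a,e), ready(c,f)}
optimal plan length = 3; 3 ≤ 3

Yes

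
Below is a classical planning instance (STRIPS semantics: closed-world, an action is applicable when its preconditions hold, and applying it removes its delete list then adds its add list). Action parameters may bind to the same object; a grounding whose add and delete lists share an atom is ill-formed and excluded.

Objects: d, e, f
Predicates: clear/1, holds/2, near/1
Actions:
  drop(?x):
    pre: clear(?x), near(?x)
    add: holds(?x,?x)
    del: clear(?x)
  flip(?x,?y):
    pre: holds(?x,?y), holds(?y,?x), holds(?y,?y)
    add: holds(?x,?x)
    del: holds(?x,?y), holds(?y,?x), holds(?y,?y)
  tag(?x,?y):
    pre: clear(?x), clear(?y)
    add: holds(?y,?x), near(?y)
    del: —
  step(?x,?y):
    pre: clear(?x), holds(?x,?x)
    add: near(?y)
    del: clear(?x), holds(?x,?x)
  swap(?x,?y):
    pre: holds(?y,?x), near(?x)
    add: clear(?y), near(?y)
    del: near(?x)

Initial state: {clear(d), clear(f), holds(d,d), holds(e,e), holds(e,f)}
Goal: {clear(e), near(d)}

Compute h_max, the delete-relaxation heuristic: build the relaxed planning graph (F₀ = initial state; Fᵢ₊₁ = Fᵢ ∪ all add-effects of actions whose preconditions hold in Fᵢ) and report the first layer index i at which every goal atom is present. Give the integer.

F0 = init (5 atoms)
F1 = F0 ∪ {holds(d,f), holds(f,d), holds(f,f), near(d), near(e), near(f)}  (11 atoms)
F2 = F1 ∪ {clear(e)}  (12 atoms)
goal ⊆ F2  ⇒  h_max = 2

2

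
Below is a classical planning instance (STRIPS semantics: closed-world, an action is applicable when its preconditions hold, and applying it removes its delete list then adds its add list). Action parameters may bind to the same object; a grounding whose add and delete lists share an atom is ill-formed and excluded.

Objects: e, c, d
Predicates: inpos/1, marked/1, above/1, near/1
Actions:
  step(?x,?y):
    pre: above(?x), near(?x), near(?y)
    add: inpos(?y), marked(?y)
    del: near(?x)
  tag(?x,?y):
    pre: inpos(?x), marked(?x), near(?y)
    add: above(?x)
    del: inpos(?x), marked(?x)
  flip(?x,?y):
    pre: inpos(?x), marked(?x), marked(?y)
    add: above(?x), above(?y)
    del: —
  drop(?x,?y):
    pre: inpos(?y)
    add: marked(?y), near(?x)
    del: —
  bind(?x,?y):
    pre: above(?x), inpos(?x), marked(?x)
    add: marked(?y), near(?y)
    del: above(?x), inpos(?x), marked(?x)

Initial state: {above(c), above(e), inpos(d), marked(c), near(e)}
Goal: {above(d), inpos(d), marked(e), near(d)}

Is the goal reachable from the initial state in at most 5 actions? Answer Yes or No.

1. step(e,e)  →  {above(c), above(e), inpos(d), inpos(e), marked(c), marked(e)}
2. drop(d,d)  →  {above(c), above(e), inpos(d), inpos(e), marked(c), marked(d), marked(e), near(d)}
3. flip(e,d)  →  {above(c), above(d), above(e), inpos(d), inpos(e), marked(c), marked(d), marked(e), near(d)}
optimal plan length = 3; 3 ≤ 5

Yes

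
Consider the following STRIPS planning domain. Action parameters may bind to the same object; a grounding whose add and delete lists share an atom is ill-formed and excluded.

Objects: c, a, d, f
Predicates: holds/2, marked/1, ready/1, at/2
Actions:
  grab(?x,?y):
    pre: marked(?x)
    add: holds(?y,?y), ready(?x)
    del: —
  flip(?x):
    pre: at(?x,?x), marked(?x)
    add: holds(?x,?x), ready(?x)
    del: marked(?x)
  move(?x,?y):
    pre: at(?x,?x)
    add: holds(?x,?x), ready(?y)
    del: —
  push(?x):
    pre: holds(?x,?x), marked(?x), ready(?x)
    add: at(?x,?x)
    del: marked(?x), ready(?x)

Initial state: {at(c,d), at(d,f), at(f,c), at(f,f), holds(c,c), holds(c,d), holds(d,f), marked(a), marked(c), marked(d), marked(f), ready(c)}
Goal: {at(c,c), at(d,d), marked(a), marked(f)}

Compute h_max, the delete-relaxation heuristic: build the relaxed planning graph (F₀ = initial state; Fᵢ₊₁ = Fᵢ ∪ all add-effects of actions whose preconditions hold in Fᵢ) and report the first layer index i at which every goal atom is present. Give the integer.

F0 = init (12 atoms)
F1 = F0 ∪ {at(c,c), holds(a,a), holds(d,d), holds(f,f), ready(a), ready(d), ready(f)}  (19 atoms)
F2 = F1 ∪ {at(a,a), at(d,d)}  (21 atoms)
goal ⊆ F2  ⇒  h_max = 2

2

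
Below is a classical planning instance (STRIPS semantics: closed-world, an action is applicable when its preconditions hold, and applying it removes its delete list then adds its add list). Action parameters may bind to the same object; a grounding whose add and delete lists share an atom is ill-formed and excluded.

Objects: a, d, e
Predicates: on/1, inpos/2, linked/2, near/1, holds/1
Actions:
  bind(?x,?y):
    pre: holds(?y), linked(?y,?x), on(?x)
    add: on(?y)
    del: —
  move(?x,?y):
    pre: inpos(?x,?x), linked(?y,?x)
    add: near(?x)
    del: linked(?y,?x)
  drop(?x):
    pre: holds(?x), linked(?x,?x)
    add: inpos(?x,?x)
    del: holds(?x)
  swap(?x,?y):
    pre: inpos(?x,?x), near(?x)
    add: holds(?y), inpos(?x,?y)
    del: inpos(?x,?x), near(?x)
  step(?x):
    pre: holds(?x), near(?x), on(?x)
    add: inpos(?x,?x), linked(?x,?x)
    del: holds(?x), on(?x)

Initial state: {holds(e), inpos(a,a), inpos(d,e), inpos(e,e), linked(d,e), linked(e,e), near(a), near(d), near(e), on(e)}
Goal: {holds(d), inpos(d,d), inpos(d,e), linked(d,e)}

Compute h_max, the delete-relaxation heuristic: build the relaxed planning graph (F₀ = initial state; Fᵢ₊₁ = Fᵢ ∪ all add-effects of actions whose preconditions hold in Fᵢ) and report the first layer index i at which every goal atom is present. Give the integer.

F0 = init (10 atoms)
F1 = F0 ∪ {holds(a), holds(d), inpos(a,d), inpos(a,e), inpos(e,a), inpos(e,d)}  (16 atoms)
F2 = F1 ∪ {on(d)}  (17 atoms)
F3 = F2 ∪ {inpos(d,d), linked(d,d)}  (19 atoms)
goal ⊆ F3  ⇒  h_max = 3

3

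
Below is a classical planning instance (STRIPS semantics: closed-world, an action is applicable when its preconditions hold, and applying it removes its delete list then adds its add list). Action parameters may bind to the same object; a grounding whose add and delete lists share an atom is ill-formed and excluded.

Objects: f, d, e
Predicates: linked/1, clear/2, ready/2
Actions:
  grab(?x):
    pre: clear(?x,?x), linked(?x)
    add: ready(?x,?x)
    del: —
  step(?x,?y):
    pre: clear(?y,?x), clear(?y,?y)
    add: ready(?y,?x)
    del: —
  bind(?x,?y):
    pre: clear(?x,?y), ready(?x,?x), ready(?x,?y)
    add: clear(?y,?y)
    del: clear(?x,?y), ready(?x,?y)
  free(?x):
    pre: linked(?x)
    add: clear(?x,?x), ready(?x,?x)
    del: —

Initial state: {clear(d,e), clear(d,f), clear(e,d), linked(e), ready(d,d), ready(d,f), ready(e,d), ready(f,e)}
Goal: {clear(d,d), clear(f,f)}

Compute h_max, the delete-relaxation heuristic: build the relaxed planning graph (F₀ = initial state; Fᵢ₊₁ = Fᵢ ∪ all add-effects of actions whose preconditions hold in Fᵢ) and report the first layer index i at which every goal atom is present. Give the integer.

F0 = init (8 atoms)
F1 = F0 ∪ {clear(e,e), clear(f,f), ready(e,e)}  (11 atoms)
F2 = F1 ∪ {clear(d,d), ready(f,f)}  (13 atoms)
goal ⊆ F2  ⇒  h_max = 2

2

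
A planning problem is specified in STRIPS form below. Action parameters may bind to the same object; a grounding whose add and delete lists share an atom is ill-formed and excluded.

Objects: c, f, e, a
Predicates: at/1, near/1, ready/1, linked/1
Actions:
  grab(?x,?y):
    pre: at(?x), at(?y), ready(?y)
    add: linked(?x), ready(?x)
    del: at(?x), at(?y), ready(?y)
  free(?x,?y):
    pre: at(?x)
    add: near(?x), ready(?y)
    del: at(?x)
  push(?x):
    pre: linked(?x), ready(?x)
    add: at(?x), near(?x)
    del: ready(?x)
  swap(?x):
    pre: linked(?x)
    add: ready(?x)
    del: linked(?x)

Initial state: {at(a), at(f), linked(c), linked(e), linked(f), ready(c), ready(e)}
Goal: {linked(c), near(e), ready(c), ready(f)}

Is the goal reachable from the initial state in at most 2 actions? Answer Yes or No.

Yes

1. free(f,f)  →  {at(a), linked(c), linked(e), linked(f), near(f), ready(c), ready(e), ready(f)}
2. push(e)  →  {at(a), at(e), linked(c), linked(e), linked(f), near(e), near(f), ready(c), ready(f)}
optimal plan length = 2; 2 ≤ 2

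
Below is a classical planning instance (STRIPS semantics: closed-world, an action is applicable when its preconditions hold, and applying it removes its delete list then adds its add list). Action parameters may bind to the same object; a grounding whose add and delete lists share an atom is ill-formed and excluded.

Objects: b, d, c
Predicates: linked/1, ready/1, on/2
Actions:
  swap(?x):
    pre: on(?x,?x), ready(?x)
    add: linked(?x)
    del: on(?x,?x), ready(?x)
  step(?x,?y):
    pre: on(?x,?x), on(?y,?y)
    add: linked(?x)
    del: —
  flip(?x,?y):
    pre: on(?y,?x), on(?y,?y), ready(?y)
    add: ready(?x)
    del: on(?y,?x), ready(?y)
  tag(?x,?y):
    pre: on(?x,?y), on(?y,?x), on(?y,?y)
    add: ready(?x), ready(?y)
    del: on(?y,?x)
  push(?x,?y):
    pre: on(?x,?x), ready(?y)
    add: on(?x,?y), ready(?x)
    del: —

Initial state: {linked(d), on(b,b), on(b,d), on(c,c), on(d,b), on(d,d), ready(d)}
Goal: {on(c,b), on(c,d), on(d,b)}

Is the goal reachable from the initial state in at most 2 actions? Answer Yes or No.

1. tag(b,b)  →  {linked(d), on(b,d), on(c,c), on(d,b), on(d,d), ready(b), ready(d)}
2. push(c,b)  →  {linked(d), on(b,d), on(c,b), on(c,c), on(d,b), on(d,d), ready(b), ready(c), ready(d)}
3. push(c,d)  →  {linked(d), on(b,d), on(c,b), on(c,c), on(c,d), on(d,b), on(d,d), ready(b), ready(c), ready(d)}
optimal plan length = 3; 3 > 2

No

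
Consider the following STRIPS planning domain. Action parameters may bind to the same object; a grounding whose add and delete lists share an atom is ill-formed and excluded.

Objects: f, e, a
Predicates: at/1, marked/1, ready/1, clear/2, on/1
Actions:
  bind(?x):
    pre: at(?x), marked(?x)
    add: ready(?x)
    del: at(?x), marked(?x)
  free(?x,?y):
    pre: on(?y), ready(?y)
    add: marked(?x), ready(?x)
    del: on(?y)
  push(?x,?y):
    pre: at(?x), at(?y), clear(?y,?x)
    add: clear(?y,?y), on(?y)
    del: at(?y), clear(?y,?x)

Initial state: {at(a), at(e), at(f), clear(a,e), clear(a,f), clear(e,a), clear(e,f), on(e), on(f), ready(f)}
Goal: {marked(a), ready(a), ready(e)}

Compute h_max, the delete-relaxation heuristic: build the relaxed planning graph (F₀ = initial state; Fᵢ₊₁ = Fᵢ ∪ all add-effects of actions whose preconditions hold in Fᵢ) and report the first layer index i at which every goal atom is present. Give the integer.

F0 = init (10 atoms)
F1 = F0 ∪ {clear(a,a), clear(e,e), marked(a), marked(e), marked(f), on(a), ready(a), ready(e)}  (18 atoms)
goal ⊆ F1  ⇒  h_max = 1

1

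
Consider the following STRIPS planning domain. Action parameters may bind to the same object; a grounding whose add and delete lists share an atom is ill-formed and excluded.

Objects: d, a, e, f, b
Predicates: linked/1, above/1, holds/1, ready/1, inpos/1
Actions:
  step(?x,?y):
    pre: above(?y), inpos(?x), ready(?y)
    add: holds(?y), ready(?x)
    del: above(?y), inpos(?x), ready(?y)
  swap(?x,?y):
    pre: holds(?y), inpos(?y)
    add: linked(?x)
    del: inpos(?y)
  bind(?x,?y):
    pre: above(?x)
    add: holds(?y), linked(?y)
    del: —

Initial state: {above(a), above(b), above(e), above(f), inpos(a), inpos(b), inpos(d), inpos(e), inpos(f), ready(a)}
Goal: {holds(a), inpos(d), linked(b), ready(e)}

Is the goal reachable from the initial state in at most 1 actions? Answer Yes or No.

1. step(e,a)  →  {above(b), above(e), above(f), holds(a), inpos(a), inpos(b), inpos(d), inpos(f), ready(e)}
2. swap(b,a)  →  {above(b), above(e), above(f), holds(a), inpos(b), inpos(d), inpos(f), linked(b), ready(e)}
optimal plan length = 2; 2 > 1

No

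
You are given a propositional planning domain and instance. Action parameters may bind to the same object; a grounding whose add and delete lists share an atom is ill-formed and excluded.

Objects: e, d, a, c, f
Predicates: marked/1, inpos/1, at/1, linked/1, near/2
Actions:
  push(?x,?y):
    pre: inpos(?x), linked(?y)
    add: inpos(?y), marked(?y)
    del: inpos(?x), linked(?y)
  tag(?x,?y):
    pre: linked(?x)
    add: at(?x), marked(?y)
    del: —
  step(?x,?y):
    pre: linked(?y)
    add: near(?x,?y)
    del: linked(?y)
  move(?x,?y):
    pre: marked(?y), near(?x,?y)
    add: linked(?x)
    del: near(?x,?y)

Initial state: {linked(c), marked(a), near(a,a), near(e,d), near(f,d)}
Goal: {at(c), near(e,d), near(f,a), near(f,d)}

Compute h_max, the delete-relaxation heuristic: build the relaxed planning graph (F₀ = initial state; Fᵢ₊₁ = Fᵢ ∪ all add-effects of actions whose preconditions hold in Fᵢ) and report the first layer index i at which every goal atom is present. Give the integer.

F0 = init (5 atoms)
F1 = F0 ∪ {at(c), linked(a), marked(c), marked(d), marked(e), marked(f), near(a,c), near(c,c), near(d,c), near(e,c), near(f,c)}  (16 atoms)
F2 = F1 ∪ {at(a), linked(d), linked(e), linked(f), near(c,a), near(d,a), near(e,a), near(f,a)}  (24 atoms)
goal ⊆ F2  ⇒  h_max = 2

2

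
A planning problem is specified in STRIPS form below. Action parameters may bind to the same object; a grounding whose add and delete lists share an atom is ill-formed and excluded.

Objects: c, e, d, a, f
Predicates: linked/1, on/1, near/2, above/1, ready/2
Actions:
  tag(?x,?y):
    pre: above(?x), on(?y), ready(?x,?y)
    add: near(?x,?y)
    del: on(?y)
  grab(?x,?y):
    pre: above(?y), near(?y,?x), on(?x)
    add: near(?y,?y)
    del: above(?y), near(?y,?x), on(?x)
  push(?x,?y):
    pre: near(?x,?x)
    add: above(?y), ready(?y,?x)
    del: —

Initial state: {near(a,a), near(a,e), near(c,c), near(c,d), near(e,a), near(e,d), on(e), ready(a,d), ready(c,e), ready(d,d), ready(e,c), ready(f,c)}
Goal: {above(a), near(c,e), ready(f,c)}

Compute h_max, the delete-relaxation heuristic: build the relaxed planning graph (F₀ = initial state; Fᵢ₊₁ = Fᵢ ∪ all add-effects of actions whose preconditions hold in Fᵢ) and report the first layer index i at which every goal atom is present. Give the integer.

2

F0 = init (12 atoms)
F1 = F0 ∪ {above(a), above(c), above(d), above(e), above(f), ready(a,a), ready(a,c), ready(c,a), ready(c,c), ready(d,a), ready(d,c), ready(e,a), ready(f,a)}  (25 atoms)
F2 = F1 ∪ {near(c,e)}  (26 atoms)
goal ⊆ F2  ⇒  h_max = 2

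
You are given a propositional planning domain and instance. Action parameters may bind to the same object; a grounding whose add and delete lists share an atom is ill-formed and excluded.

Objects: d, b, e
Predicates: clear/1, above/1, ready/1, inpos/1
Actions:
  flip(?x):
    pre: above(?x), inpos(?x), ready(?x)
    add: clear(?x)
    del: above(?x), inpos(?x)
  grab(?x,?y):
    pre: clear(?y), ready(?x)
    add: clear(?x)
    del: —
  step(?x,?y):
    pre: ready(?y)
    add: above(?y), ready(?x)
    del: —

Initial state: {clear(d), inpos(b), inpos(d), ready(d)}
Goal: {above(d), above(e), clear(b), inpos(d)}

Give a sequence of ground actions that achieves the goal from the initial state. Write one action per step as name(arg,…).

step(e,d); step(b,e); grab(b,d)

1. step(e,d)  →  {above(d), clear(d), inpos(b), inpos(d), ready(d), ready(e)}
2. step(b,e)  →  {above(d), above(e), clear(d), inpos(b), inpos(d), ready(b), ready(d), ready(e)}
3. grab(b,d)  →  {above(d), above(e), clear(b), clear(d), inpos(b), inpos(d), ready(b), ready(d), ready(e)}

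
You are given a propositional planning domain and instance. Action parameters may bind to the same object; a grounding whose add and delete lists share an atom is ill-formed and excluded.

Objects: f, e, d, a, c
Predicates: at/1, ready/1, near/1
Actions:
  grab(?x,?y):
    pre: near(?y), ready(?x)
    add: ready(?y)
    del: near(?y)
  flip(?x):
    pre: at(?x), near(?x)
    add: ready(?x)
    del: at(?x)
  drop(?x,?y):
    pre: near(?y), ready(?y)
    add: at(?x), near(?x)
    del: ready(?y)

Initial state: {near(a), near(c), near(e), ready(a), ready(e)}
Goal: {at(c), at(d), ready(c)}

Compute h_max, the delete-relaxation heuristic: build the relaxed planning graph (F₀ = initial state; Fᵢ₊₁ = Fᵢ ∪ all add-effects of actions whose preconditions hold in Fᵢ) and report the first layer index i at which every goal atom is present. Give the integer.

1

F0 = init (5 atoms)
F1 = F0 ∪ {at(a), at(c), at(d), at(e), at(f), near(d), near(f), ready(c)}  (13 atoms)
goal ⊆ F1  ⇒  h_max = 1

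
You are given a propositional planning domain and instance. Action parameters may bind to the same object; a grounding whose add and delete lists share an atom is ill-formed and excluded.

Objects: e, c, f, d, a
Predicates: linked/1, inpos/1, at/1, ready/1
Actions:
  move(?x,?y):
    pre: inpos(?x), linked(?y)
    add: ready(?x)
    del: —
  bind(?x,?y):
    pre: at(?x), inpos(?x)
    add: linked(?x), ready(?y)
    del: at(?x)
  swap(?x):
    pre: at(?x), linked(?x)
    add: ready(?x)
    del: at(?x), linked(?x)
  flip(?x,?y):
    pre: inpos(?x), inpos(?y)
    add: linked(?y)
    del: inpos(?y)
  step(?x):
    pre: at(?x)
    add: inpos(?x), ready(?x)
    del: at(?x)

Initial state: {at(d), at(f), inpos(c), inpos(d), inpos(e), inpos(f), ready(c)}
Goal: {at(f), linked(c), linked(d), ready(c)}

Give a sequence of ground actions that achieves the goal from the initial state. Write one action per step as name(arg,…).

1. bind(d,e)  →  {at(f), inpos(c), inpos(d), inpos(e), inpos(f), linked(d), ready(c), ready(e)}
2. flip(e,c)  →  {at(f), inpos(d), inpos(e), inpos(f), linked(c), linked(d), ready(c), ready(e)}

bind(d,e); flip(e,c)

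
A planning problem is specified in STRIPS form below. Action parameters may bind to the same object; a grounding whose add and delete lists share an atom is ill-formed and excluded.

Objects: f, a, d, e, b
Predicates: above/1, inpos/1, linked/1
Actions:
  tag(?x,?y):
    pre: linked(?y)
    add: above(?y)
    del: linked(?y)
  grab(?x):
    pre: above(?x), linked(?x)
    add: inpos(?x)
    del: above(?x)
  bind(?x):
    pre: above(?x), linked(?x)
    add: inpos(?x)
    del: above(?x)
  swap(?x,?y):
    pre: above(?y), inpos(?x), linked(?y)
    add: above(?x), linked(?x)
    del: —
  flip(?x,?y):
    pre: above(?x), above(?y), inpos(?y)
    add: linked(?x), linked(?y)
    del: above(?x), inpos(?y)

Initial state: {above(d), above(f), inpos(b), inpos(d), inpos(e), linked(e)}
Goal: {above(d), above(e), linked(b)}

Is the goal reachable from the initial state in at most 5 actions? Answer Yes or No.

1. tag(f,e)  →  {above(d), above(e), above(f), inpos(b), inpos(d), inpos(e)}
2. flip(f,d)  →  {above(d), above(e), inpos(b), inpos(e), linked(d), linked(f)}
3. swap(b,d)  →  {above(b), above(d), above(e), inpos(b), inpos(e), linked(b), linked(d), linked(f)}
optimal plan length = 3; 3 ≤ 5

Yes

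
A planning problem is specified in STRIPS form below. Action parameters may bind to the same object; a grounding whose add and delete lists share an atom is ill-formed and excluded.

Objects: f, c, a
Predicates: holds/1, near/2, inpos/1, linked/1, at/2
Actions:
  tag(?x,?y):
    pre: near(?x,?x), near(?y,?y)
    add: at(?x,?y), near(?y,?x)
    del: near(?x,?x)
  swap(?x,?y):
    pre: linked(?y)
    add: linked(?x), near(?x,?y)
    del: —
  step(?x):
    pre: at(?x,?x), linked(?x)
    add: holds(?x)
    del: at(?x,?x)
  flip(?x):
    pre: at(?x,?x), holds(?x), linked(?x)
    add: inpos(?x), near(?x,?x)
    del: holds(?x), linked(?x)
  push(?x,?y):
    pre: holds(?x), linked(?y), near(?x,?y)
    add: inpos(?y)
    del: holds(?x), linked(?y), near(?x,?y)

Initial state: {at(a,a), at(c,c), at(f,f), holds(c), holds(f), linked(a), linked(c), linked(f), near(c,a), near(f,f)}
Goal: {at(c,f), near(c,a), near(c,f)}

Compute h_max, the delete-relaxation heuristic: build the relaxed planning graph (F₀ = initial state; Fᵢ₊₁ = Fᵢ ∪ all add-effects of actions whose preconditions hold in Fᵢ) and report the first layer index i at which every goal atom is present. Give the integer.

2

F0 = init (10 atoms)
F1 = F0 ∪ {holds(a), inpos(a), inpos(c), inpos(f), near(a,a), near(a,c), near(a,f), near(c,c), near(c,f), near(f,a), near(f,c)}  (21 atoms)
F2 = F1 ∪ {at(a,c), at(a,f), at(c,a), at(c,f), at(f,a), at(f,c)}  (27 atoms)
goal ⊆ F2  ⇒  h_max = 2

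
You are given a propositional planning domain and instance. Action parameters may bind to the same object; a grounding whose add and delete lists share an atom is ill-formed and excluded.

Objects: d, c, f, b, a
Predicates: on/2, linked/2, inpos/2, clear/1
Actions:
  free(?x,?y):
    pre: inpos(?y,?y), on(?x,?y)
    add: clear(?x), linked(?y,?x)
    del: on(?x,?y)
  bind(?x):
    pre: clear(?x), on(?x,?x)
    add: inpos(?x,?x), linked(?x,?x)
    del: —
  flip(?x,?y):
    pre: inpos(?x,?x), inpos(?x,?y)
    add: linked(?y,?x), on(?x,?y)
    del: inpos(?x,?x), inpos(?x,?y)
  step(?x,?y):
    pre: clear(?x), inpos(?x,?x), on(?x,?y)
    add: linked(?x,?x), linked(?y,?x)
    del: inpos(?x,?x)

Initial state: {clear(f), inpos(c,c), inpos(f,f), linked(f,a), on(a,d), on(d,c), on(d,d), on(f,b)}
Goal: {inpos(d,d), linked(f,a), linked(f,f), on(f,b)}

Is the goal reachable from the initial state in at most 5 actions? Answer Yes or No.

1. free(d,c)  →  {clear(d), clear(f), inpos(c,c), inpos(f,f), linked(c,d), linked(f,a), on(a,d), on(d,d), on(f,b)}
2. bind(d)  →  {clear(d), clear(f), inpos(c,c), inpos(d,d), inpos(f,f), linked(c,d), linked(d,d), linked(f,a), on(a,d), on(d,d), on(f,b)}
3. flip(f,f)  →  {clear(d), clear(f), inpos(c,c), inpos(d,d), linked(c,d), linked(d,d), linked(f,a), linked(f,f), on(a,d), on(d,d), on(f,b), on(f,f)}
optimal plan length = 3; 3 ≤ 5

Yes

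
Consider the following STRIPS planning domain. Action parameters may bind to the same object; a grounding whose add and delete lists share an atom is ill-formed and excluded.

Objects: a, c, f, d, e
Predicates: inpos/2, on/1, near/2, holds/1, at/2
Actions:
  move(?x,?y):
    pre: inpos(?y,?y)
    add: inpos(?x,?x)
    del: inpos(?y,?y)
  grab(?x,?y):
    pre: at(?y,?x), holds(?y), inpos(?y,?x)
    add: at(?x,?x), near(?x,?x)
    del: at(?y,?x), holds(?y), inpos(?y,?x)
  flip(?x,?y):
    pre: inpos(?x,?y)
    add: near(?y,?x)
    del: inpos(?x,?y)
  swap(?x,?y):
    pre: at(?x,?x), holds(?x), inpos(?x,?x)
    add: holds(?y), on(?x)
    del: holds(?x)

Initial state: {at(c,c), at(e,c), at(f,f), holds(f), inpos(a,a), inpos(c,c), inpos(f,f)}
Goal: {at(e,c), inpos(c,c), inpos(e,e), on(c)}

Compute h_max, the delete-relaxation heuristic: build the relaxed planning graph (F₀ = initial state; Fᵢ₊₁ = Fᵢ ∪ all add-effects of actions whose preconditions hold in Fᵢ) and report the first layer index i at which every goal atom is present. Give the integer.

F0 = init (7 atoms)
F1 = F0 ∪ {holds(a), holds(c), holds(d), holds(e), inpos(d,d), inpos(e,e), near(a,a), near(c,c), near(f,f), on(f)}  (17 atoms)
F2 = F1 ∪ {near(d,d), near(e,e), on(c)}  (20 atoms)
goal ⊆ F2  ⇒  h_max = 2

2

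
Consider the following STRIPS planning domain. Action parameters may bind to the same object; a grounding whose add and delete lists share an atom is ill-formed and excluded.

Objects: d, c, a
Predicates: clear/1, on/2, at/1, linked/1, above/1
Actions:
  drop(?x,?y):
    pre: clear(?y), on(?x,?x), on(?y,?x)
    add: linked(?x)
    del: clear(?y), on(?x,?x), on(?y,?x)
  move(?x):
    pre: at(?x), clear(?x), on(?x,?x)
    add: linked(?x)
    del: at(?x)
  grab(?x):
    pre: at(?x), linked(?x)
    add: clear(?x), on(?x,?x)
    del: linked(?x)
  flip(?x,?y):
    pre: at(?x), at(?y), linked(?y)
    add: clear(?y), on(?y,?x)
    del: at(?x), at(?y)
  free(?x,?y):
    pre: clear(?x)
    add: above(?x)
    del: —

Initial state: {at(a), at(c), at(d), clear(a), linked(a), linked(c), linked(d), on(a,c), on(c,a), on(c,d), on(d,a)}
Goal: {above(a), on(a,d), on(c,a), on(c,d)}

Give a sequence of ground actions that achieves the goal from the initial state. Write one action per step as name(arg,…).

1. flip(d,a)  →  {at(c), clear(a), linked(a), linked(c), linked(d), on(a,c), on(a,d), on(c,a), on(c,d), on(d,a)}
2. free(a,d)  →  {above(a), at(c), clear(a), linked(a), linked(c), linked(d), on(a,c), on(a,d), on(c,a), on(c,d), on(d,a)}

flip(d,a); free(a,d)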